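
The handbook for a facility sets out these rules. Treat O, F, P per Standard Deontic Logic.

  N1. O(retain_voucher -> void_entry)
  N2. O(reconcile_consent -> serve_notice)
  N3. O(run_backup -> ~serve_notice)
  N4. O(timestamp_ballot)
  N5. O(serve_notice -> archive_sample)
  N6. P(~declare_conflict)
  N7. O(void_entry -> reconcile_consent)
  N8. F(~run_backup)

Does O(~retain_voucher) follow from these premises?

Yes

F(~run_backup) at premise 8 means O(run_backup).
Premise 3 is O(run_backup -> ~serve_notice); since O(run_backup), deontic closure gives O(~serve_notice).
Premise 2, O(reconcile_consent -> serve_notice), contraposes to O(~serve_notice -> ~reconcile_consent); with O(~serve_notice) we get O(~reconcile_consent).
Premise 7, O(void_entry -> reconcile_consent), contraposes to O(~reconcile_consent -> ~void_entry); with O(~reconcile_consent) we get O(~void_entry).
Premise 1 is O(retain_voucher -> void_entry); contrapositively O(~void_entry -> ~retain_voucher). Since O(~void_entry) holds, K gives O(~retain_voucher).
Premises 4, 5, 6 do not contribute to this derivation.
So O(~retain_voucher) follows.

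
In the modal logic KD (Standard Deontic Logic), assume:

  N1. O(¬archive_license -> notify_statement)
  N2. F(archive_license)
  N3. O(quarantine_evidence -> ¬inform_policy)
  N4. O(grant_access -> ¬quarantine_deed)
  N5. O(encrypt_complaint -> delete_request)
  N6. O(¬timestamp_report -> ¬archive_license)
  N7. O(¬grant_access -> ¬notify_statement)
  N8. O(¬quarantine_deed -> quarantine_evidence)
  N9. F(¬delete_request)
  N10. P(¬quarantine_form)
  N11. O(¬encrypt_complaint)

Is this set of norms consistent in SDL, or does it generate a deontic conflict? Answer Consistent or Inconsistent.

Premise 5 is O(encrypt_complaint -> delete_request); even if O(delete_request) held, inferring O(encrypt_complaint) would be affirming the consequent — invalid.
So O(encrypt_complaint) is not derivable, and the apparent clash with O(¬encrypt_complaint) does not arise.
A world satisfying every obligation exists (e.g. archive_license=false, delete_request=true, encrypt_complaint=false, grant_access=true, inform_policy=false, notify_statement=true, quarantine_deed=false, quarantine_evidence=true, quarantine_form=false, timestamp_report=false); no atom is both obligatory and forbidden, so the set is consistent.

Consistent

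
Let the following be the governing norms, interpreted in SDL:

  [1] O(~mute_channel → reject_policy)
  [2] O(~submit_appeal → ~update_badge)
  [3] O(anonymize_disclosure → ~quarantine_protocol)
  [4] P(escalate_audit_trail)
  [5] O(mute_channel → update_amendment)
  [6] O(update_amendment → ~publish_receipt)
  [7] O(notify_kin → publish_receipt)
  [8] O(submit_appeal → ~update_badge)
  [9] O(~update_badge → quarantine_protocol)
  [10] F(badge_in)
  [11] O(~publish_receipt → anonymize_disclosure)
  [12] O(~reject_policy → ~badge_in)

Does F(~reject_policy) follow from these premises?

Premises 2 and 8 cover both cases: O(~submit_appeal → ~update_badge) and O(submit_appeal → ~update_badge). Since ~submit_appeal ∨ submit_appeal is a tautology, O(~update_badge) follows.
From O(~update_badge) and premise 9, O(~update_badge → quarantine_protocol), we obtain O(quarantine_protocol).
Premise 3 is O(anonymize_disclosure → ~quarantine_protocol); contrapositively O(quarantine_protocol → ~anonymize_disclosure). Since O(quarantine_protocol) holds, K gives O(~anonymize_disclosure).
The contrapositive of premise 11 (O(~publish_receipt → anonymize_disclosure)) is O(~anonymize_disclosure → publish_receipt), and O(~anonymize_disclosure) is already established, so O(publish_receipt).
Premise 6, O(update_amendment → ~publish_receipt), contraposes to O(publish_receipt → ~update_amendment); with O(publish_receipt) we get O(~update_amendment).
The contrapositive of premise 5 (O(mute_channel → update_amendment)) is O(~update_amendment → ~mute_channel), and O(~update_amendment) is already established, so O(~mute_channel).
Premise 1 is O(~mute_channel → reject_policy); since O(~mute_channel), deontic closure gives O(reject_policy).
Premises 4, 7, 10, 12 do not contribute to this derivation.
So O(reject_policy) holds, i.e. F(~reject_policy). The claim follows.

Yes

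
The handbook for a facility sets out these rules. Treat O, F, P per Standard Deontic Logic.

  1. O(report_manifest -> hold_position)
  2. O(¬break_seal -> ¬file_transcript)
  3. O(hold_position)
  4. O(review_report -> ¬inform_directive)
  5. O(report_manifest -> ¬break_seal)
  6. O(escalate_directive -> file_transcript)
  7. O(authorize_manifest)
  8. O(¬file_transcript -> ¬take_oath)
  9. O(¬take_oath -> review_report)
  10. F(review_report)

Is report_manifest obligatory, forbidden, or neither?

F(review_report) at premise 10 means O(¬review_report).
The contrapositive of premise 9 (O(¬take_oath -> review_report)) is O(¬review_report -> take_oath), and O(¬review_report) is already established, so O(take_oath).
Premise 8, O(¬file_transcript -> ¬take_oath), contraposes to O(take_oath -> file_transcript); with O(take_oath) we get O(file_transcript).
Premise 2 is O(¬break_seal -> ¬file_transcript); contrapositively O(file_transcript -> break_seal). Since O(file_transcript) holds, K gives O(break_seal).
The contrapositive of premise 5 (O(report_manifest -> ¬break_seal)) is O(break_seal -> ¬report_manifest), and O(break_seal) is already established, so O(¬report_manifest).
Premises 1, 3, 4, 6, 7 do not contribute to this derivation.
Thus O(¬report_manifest), which is F(report_manifest): report_manifest is forbidden.

Forbidden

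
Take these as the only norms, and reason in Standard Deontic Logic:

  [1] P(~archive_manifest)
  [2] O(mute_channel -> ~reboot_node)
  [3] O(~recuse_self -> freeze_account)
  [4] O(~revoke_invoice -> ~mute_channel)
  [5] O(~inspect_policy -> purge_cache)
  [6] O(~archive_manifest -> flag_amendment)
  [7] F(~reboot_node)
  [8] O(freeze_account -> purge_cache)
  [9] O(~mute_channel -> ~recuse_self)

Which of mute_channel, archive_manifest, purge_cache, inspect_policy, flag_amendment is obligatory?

F(~reboot_node) at premise 7 means O(reboot_node).
Premise 2 is O(mute_channel -> ~reboot_node); contrapositively O(reboot_node -> ~mute_channel). Since O(reboot_node) holds, K gives O(~mute_channel).
With premise 9, O(~mute_channel -> ~recuse_self), the K-axiom yields O(~recuse_self).
Applying K to premise 3 (O(~recuse_self -> freeze_account)) and O(~recuse_self) yields O(freeze_account).
From O(freeze_account) and premise 8, O(freeze_account -> purge_cache), we obtain O(purge_cache).
So O(purge_cache) holds — purge_cache is obligatory. None of the other listed options is made obligatory by any chain of premises.

purge_cache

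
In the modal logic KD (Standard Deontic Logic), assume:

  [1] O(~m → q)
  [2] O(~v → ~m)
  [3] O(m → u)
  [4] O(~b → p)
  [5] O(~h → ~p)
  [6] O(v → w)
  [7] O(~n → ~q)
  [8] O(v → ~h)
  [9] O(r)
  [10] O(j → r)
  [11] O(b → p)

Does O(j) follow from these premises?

Premise 10 is O(j → r); even if O(r) held, inferring O(j) would be affirming the consequent — invalid.
No other premise forces O(j). An ideal world satisfying every premise can still have j false, so O(j) is not derivable.

No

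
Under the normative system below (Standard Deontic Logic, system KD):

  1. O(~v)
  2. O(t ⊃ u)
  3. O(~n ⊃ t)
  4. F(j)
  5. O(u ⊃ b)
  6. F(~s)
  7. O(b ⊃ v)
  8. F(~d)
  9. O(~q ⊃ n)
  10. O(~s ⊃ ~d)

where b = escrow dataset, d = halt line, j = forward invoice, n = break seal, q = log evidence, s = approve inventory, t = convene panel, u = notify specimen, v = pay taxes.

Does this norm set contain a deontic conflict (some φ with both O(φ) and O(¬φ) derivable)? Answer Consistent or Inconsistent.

Premise 10 is O(~s ⊃ ~d), but O(~s) is not derivable from the premises, so it does not yield O(~d).
So O(~d) is not derivable, and the apparent clash with O(d) does not arise.
A world satisfying every obligation exists (e.g. b=false, d=true, j=false, n=true, q=false, s=true, t=false, u=false, v=false); no atom is both obligatory and forbidden, so the set is consistent.

Consistent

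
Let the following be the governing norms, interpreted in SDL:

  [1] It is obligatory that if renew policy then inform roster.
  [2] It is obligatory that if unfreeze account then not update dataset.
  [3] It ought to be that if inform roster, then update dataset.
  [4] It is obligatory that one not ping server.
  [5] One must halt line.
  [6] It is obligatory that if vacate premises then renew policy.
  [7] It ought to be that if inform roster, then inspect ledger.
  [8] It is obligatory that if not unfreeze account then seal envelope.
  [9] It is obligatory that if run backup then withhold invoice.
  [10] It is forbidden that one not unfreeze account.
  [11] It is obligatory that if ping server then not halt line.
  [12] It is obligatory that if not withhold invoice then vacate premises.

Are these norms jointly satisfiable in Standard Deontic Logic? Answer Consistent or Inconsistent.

Premise 11 is O(ping_server → ¬halt_line), but O(ping_server) is not derivable from the premises, so it does not yield O(¬halt_line).
So O(¬halt_line) is not derivable, and the apparent clash with O(halt_line) does not arise.
A world satisfying every obligation exists (e.g. halt_line=true, inform_roster=false, inspect_ledger=false, ping_server=false, renew_policy=false, run_backup=false, seal_envelope=false, unfreeze_account=true, update_dataset=false, vacate_premises=false, withhold_invoice=true); no atom is both obligatory and forbidden, so the set is consistent.

Consistent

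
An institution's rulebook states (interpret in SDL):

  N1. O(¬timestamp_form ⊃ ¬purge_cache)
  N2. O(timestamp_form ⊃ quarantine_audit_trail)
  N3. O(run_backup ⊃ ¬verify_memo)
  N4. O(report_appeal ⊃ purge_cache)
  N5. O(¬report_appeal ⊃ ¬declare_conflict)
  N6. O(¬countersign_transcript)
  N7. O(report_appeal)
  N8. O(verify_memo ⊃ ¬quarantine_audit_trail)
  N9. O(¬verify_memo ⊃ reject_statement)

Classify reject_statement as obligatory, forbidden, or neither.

Obligatory

Premise 7 gives O(report_appeal).
Premise 4 is O(report_appeal ⊃ purge_cache); since O(report_appeal), deontic closure gives O(purge_cache).
Premise 1, O(¬timestamp_form ⊃ ¬purge_cache), contraposes to O(purge_cache ⊃ timestamp_form); with O(purge_cache) we get O(timestamp_form).
Applying K to premise 2 (O(timestamp_form ⊃ quarantine_audit_trail)) and O(timestamp_form) yields O(quarantine_audit_trail).
Premise 8, O(verify_memo ⊃ ¬quarantine_audit_trail), contraposes to O(quarantine_audit_trail ⊃ ¬verify_memo); with O(quarantine_audit_trail) we get O(¬verify_memo).
With premise 9, O(¬verify_memo ⊃ reject_statement), the K-axiom yields O(reject_statement).
Premises 3, 5, 6 do not contribute to this derivation.
Hence reject_statement is obligatory.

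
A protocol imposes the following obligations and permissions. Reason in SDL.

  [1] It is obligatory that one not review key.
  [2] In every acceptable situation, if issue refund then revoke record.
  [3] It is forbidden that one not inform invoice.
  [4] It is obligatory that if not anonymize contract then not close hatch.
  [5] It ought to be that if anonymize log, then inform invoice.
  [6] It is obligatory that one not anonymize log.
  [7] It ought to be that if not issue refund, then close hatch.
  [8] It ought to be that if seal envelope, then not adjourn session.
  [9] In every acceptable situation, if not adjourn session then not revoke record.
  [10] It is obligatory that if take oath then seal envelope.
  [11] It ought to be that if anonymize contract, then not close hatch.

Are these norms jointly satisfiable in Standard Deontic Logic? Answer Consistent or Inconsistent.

Premise 5 is O(anonymize_log → inform_invoice); even if O(inform_invoice) held, inferring O(anonymize_log) would be affirming the consequent — invalid.
So O(anonymize_log) is not derivable, and the apparent clash with O(¬anonymize_log) does not arise.
A world satisfying every obligation exists (e.g. adjourn_session=true, anonymize_contract=false, anonymize_log=false, close_hatch=false, inform_invoice=true, issue_refund=true, review_key=false, revoke_record=true, seal_envelope=false, take_oath=false); no atom is both obligatory and forbidden, so the set is consistent.

Consistent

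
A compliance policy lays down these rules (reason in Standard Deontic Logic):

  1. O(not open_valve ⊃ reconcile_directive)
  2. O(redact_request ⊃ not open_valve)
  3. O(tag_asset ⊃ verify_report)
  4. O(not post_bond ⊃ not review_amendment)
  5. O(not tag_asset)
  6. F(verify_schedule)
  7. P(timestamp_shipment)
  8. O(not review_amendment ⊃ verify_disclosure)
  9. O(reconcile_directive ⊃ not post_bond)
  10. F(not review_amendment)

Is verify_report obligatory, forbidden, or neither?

Neither

Premise 3 is O(tag_asset ⊃ verify_report), but O(tag_asset) is not derivable from the premises, so it does not yield O(verify_report).
No premise or chain of K-axiom applications forces O(verify_report), and none forces O(not verify_report). So verify_report is neither obligatory nor forbidden under these norms.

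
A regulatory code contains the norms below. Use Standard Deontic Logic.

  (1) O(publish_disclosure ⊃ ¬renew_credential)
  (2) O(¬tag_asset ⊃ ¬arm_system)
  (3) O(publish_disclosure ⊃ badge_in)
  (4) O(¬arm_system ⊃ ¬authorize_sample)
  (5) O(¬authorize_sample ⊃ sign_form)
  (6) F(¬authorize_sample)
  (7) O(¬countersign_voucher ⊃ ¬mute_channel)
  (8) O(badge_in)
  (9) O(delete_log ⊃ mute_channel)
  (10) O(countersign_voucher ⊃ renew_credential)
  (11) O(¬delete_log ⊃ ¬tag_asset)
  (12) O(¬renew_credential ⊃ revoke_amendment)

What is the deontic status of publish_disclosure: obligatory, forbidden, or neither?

Premise 6, F(¬authorize_sample), is equivalent to O(authorize_sample).
The contrapositive of premise 4 (O(¬arm_system ⊃ ¬authorize_sample)) is O(authorize_sample ⊃ arm_system), and O(authorize_sample) is already established, so O(arm_system).
Premise 2 is O(¬tag_asset ⊃ ¬arm_system); contrapositively O(arm_system ⊃ tag_asset). Since O(arm_system) holds, K gives O(tag_asset).
Premise 11 is O(¬delete_log ⊃ ¬tag_asset); contrapositively O(tag_asset ⊃ delete_log). Since O(tag_asset) holds, K gives O(delete_log).
Applying K to premise 9 (O(delete_log ⊃ mute_channel)) and O(delete_log) yields O(mute_channel).
Premise 7, O(¬countersign_voucher ⊃ ¬mute_channel), contraposes to O(mute_channel ⊃ countersign_voucher); with O(mute_channel) we get O(countersign_voucher).
From O(countersign_voucher) and premise 10, O(countersign_voucher ⊃ renew_credential), we obtain O(renew_credential).
The contrapositive of premise 1 (O(publish_disclosure ⊃ ¬renew_credential)) is O(renew_credential ⊃ ¬publish_disclosure), and O(renew_credential) is already established, so O(¬publish_disclosure).
Premises 3, 5, 8, 12 do not contribute to this derivation.
Thus O(¬publish_disclosure), which is F(publish_disclosure): publish_disclosure is forbidden.

Forbidden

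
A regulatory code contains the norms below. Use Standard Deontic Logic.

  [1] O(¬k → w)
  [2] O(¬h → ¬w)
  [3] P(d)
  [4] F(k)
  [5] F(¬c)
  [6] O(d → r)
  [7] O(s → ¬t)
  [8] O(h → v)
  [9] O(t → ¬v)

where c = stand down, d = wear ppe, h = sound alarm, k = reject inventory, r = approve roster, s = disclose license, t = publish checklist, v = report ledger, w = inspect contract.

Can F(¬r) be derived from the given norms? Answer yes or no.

No

Premise 6 is O(d → r), but O(d) is not derivable from the premises (the permission P(d) asserts only ¬O(¬d), not O(d)), so it does not yield O(r).
No other premise forces O(r). An ideal world satisfying every premise can still have ¬r true, so F(¬r) is not derivable.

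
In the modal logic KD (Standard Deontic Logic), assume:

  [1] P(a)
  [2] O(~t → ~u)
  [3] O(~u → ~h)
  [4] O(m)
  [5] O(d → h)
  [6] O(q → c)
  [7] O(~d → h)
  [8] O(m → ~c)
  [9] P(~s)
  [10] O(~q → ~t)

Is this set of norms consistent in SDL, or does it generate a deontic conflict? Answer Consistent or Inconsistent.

Inconsistent

Premises 7 and 5 cover both cases: O(~d → h) and O(d → h). Since ~d ∨ d is a tautology, O(h) follows.
Premise 3 is O(~u → ~h); contrapositively O(h → u). Since O(h) holds, K gives O(u).
The contrapositive of premise 2 (O(~t → ~u)) is O(u → t), and O(u) is already established, so O(t).
The contrapositive of premise 10 (O(~q → ~t)) is O(t → q), and O(t) is already established, so O(q).
From O(q) and premise 6, O(q → c), we obtain O(c).
Premise 8, O(m → ~c), contraposes to O(c → ~m); with O(c) we get O(~m).
Yet premise 4 states O(m).
We now have both O(~m) and O(m) — m is simultaneously obligatory and forbidden, violating the D-axiom.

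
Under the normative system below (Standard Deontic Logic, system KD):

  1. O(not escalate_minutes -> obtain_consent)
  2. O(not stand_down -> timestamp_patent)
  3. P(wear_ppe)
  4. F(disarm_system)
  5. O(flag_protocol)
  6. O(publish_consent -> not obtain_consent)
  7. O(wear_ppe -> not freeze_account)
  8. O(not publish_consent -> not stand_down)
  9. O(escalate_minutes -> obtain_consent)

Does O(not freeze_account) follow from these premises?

No

Premise 7 is O(wear_ppe -> not freeze_account), but O(wear_ppe) is not derivable from the premises (the permission P(wear_ppe) asserts only not O(not wear_ppe), not O(wear_ppe)), so it does not yield O(not freeze_account).
No other premise forces O(not freeze_account). An ideal world satisfying every premise can still have not freeze_account false, so O(not freeze_account) is not derivable.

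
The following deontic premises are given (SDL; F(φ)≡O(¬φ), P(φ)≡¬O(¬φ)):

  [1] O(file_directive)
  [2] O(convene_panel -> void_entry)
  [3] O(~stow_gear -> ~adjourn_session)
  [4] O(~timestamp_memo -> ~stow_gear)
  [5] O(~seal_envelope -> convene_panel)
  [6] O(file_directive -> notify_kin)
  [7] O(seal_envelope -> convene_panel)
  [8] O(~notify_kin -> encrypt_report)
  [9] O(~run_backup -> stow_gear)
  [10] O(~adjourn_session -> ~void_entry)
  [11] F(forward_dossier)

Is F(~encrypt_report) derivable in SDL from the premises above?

No

Premise 8 is O(~notify_kin -> encrypt_report), but O(~notify_kin) is not derivable from the premises, so it does not yield O(encrypt_report).
No other premise forces O(encrypt_report). An ideal world satisfying every premise can still have ~encrypt_report true, so F(~encrypt_report) is not derivable.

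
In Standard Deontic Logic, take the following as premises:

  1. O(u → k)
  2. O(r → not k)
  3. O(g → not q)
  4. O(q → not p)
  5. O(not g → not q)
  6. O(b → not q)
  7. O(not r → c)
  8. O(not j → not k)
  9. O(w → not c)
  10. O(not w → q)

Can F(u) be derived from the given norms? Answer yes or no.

Yes

Premises 5 and 3 cover both cases: O(not g → not q) and O(g → not q). Since not g ∨ g is a tautology, O(not q) follows.
The contrapositive of premise 10 (O(not w → q)) is O(not q → w), and O(not q) is already established, so O(w).
Applying K to premise 9 (O(w → not c)) and O(w) yields O(not c).
Premise 7 is O(not r → c); contrapositively O(not c → r). Since O(not c) holds, K gives O(r).
Applying K to premise 2 (O(r → not k)) and O(r) yields O(not k).
Premise 1, O(u → k), contraposes to O(not k → not u); with O(not k) we get O(not u).
Premises 4, 6, 8 do not contribute to this derivation.
So O(not u) holds, i.e. F(u). The claim follows.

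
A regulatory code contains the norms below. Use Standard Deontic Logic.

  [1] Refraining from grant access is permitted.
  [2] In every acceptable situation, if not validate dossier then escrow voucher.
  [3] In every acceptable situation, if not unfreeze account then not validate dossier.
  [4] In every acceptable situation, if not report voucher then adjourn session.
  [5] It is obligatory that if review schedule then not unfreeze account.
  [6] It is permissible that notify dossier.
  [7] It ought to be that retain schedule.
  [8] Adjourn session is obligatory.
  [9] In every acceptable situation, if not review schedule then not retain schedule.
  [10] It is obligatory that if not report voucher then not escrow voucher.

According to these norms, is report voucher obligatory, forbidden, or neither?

Obligatory

Premise 7 gives O(retain_schedule).
Premise 9 is O(¬review_schedule → ¬retain_schedule); contrapositively O(retain_schedule → review_schedule). Since O(retain_schedule) holds, K gives O(review_schedule).
Premise 5 is O(review_schedule → ¬unfreeze_account); since O(review_schedule), deontic closure gives O(¬unfreeze_account).
From O(¬unfreeze_account) and premise 3, O(¬unfreeze_account → ¬validate_dossier), we obtain O(¬validate_dossier).
Premise 2 is O(¬validate_dossier → escrow_voucher); since O(¬validate_dossier), deontic closure gives O(escrow_voucher).
The contrapositive of premise 10 (O(¬report_voucher → ¬escrow_voucher)) is O(escrow_voucher → report_voucher), and O(escrow_voucher) is already established, so O(report_voucher).
Premises 1, 4, 6, 8 do not contribute to this derivation.
Hence report_voucher is obligatory.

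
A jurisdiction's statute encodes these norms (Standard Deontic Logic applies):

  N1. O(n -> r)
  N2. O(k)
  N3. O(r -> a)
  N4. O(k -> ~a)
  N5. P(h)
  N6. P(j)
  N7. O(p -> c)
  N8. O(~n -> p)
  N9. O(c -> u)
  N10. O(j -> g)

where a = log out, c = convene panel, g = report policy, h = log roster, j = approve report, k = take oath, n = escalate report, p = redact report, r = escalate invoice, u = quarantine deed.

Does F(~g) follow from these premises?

Premise 10 is O(j -> g), but O(j) is not derivable from the premises (the permission P(j) asserts only ~O(~j), not O(j)), so it does not yield O(g).
No other premise forces O(g). An ideal world satisfying every premise can still have ~g true, so F(~g) is not derivable.

No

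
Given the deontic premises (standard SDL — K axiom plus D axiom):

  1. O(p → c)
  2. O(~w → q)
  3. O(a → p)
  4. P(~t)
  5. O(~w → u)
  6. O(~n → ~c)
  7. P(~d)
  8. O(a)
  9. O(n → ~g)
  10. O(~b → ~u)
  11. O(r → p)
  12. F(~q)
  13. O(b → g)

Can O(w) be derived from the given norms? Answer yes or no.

Premise 8 gives O(a).
From O(a) and premise 3, O(a → p), we obtain O(p).
From O(p) and premise 1, O(p → c), we obtain O(c).
Premise 6, O(~n → ~c), contraposes to O(c → n); with O(c) we get O(n).
With premise 9, O(n → ~g), the K-axiom yields O(~g).
Premise 13 is O(b → g); contrapositively O(~g → ~b). Since O(~g) holds, K gives O(~b).
From O(~b) and premise 10, O(~b → ~u), we obtain O(~u).
Premise 5 is O(~w → u); contrapositively O(~u → w). Since O(~u) holds, K gives O(w).
Premises 2, 4, 7, 11, 12 do not contribute to this derivation.
So O(w) follows.

Yes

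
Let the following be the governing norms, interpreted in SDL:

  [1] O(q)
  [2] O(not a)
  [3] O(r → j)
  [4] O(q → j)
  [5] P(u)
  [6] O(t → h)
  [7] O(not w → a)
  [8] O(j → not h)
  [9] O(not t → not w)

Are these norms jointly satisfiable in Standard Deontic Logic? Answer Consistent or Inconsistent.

Inconsistent

From premise 1 we have O(q).
With premise 4, O(q → j), the K-axiom yields O(j).
With premise 8, O(j → not h), the K-axiom yields O(not h).
Premise 6, O(t → h), contraposes to O(not h → not t); with O(not h) we get O(not t).
With premise 9, O(not t → not w), the K-axiom yields O(not w).
Premise 7 is O(not w → a); since O(not w), deontic closure gives O(a).
But premise 2 directly asserts O(not a).
We now have both O(a) and O(not a) — a is simultaneously obligatory and forbidden, violating the D-axiom.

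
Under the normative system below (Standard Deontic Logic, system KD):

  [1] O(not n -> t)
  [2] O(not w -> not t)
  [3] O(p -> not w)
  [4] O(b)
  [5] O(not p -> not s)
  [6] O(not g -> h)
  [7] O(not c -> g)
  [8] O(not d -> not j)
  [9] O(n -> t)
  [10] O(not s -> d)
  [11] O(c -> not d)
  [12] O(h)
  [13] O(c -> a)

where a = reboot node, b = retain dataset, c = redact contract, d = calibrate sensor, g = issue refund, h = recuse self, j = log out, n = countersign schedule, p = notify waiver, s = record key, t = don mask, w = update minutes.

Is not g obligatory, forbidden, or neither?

Forbidden

Premises 9 and 1 are O(n -> t) and O(not n -> t); every ideal world satisfies n or not n, so in either case t holds — hence O(t).
The contrapositive of premise 2 (O(not w -> not t)) is O(t -> w), and O(t) is already established, so O(w).
The contrapositive of premise 3 (O(p -> not w)) is O(w -> not p), and O(w) is already established, so O(not p).
With premise 5, O(not p -> not s), the K-axiom yields O(not s).
With premise 10, O(not s -> d), the K-axiom yields O(d).
Premise 11 is O(c -> not d); contrapositively O(d -> not c). Since O(d) holds, K gives O(not c).
From O(not c) and premise 7, O(not c -> g), we obtain O(g).
Premises 4, 6, 8, 12, 13 do not contribute to this derivation.
Thus O(g), which is F(not g): not g is forbidden.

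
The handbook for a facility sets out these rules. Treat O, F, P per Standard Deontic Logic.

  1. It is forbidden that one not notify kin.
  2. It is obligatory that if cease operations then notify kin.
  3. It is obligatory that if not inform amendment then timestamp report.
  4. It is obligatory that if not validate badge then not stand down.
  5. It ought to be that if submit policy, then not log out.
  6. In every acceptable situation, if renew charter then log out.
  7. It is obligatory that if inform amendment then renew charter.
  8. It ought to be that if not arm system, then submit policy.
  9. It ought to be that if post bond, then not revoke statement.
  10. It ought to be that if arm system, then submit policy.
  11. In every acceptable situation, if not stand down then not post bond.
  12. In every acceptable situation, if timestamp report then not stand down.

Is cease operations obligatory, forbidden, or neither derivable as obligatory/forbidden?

Neither

Premise 2 is O(cease_operations → notify_kin); even if O(notify_kin) held, inferring O(cease_operations) would be affirming the consequent — invalid.
No premise or chain of K-axiom applications forces O(cease_operations), and none forces O(¬cease_operations). So cease_operations is neither obligatory nor forbidden under these norms.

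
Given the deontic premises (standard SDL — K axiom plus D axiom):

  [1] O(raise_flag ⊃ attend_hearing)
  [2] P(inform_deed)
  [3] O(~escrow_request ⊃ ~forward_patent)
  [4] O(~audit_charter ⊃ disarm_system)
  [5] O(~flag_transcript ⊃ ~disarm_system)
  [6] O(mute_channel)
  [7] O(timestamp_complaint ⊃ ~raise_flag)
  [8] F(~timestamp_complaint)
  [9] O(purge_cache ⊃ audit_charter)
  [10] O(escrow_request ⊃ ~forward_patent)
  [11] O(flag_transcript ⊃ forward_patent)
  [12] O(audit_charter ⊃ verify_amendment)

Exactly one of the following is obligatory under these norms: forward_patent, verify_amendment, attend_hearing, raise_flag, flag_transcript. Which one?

By case analysis on escrow_request: premise 10 gives O(escrow_request ⊃ ~forward_patent) and premise 3 gives O(~escrow_request ⊃ ~forward_patent), so O(~forward_patent) either way.
Premise 11, O(flag_transcript ⊃ forward_patent), contraposes to O(~forward_patent ⊃ ~flag_transcript); with O(~forward_patent) we get O(~flag_transcript).
Applying K to premise 5 (O(~flag_transcript ⊃ ~disarm_system)) and O(~flag_transcript) yields O(~disarm_system).
Premise 4 is O(~audit_charter ⊃ disarm_system); contrapositively O(~disarm_system ⊃ audit_charter). Since O(~disarm_system) holds, K gives O(audit_charter).
From O(audit_charter) and premise 12, O(audit_charter ⊃ verify_amendment), we obtain O(verify_amendment).
So O(verify_amendment) holds — verify_amendment is obligatory. None of the other listed options is made obligatory by any chain of premises.

verify_amendment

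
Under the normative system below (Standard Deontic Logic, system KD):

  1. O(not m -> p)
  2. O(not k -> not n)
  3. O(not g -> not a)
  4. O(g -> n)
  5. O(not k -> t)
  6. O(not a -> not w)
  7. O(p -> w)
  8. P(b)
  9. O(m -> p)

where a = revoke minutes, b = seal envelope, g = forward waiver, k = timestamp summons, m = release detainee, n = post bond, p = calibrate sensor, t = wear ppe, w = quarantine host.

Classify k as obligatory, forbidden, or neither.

Obligatory

Premises 9 and 1 are O(m -> p) and O(not m -> p); every ideal world satisfies m or not m, so in either case p holds — hence O(p).
With premise 7, O(p -> w), the K-axiom yields O(w).
The contrapositive of premise 6 (O(not a -> not w)) is O(w -> a), and O(w) is already established, so O(a).
Premise 3 is O(not g -> not a); contrapositively O(a -> g). Since O(a) holds, K gives O(g).
With premise 4, O(g -> n), the K-axiom yields O(n).
The contrapositive of premise 2 (O(not k -> not n)) is O(n -> k), and O(n) is already established, so O(k).
Premises 5, 8 do not contribute to this derivation.
Hence k is obligatory.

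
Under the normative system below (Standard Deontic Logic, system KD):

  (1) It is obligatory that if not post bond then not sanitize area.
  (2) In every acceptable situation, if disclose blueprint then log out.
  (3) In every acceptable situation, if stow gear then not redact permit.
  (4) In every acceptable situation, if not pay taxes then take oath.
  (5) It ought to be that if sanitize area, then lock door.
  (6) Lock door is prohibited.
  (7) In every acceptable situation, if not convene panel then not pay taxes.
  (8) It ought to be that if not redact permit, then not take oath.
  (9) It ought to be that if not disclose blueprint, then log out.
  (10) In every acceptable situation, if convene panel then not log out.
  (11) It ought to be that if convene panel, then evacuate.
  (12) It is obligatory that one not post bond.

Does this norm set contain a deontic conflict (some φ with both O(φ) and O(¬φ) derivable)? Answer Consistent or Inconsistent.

Consistent

Premise 5 is O(sanitize_area → lock_door), but O(sanitize_area) is not derivable from the premises, so it does not yield O(lock_door).
So O(lock_door) is not derivable, and the apparent clash with O(¬lock_door) does not arise.
A world satisfying every obligation exists (e.g. convene_panel=false, disclose_blueprint=false, evacuate=false, lock_door=false, log_out=true, pay_taxes=false, post_bond=false, redact_permit=true, sanitize_area=false, stow_gear=false, take_oath=true); no atom is both obligatory and forbidden, so the set is consistent.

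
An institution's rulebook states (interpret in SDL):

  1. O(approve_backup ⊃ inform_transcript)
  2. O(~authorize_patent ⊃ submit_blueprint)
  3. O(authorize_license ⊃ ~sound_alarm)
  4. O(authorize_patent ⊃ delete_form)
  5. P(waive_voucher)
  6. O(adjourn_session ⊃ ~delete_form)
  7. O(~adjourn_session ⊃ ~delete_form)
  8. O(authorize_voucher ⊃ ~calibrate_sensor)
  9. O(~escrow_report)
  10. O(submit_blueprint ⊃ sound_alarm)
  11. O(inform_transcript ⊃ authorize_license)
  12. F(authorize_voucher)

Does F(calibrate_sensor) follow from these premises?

Premise 8 is O(authorize_voucher ⊃ ~calibrate_sensor), but O(authorize_voucher) is not derivable from the premises, so it does not yield O(~calibrate_sensor).
No other premise forces O(~calibrate_sensor). An ideal world satisfying every premise can still have calibrate_sensor true, so F(calibrate_sensor) is not derivable.

No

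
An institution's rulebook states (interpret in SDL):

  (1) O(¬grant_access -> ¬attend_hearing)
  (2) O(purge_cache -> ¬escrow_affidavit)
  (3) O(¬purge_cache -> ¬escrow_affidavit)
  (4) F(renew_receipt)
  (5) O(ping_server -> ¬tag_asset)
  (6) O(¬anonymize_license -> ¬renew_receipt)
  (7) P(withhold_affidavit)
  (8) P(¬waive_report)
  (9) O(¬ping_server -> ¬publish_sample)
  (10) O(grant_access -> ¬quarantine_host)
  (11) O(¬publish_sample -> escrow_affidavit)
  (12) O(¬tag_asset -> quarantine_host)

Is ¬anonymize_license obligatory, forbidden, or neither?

Premise 6 is O(¬anonymize_license -> ¬renew_receipt); even if O(¬renew_receipt) held, inferring O(¬anonymize_license) would be affirming the consequent — invalid.
No premise or chain of K-axiom applications forces O(¬anonymize_license), and none forces O(anonymize_license). So ¬anonymize_license is neither obligatory nor forbidden under these norms.

Neither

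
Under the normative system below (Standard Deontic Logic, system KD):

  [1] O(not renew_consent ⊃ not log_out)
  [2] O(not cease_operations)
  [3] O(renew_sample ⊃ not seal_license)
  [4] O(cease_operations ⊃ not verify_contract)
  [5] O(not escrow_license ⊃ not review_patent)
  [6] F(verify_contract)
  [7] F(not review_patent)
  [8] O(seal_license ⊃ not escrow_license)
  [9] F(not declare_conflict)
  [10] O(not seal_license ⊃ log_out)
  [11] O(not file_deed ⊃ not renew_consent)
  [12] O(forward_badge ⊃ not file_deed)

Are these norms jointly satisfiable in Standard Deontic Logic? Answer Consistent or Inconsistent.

Consistent

Premise 4 is O(cease_operations ⊃ not verify_contract); even if O(not verify_contract) held, inferring O(cease_operations) would be affirming the consequent — invalid.
So O(cease_operations) is not derivable, and the apparent clash with O(not cease_operations) does not arise.
A world satisfying every obligation exists (e.g. cease_operations=false, declare_conflict=true, escrow_license=true, file_deed=true, forward_badge=false, log_out=true, renew_consent=true, renew_sample=false, review_patent=true, seal_license=false, verify_contract=false); no atom is both obligatory and forbidden, so the set is consistent.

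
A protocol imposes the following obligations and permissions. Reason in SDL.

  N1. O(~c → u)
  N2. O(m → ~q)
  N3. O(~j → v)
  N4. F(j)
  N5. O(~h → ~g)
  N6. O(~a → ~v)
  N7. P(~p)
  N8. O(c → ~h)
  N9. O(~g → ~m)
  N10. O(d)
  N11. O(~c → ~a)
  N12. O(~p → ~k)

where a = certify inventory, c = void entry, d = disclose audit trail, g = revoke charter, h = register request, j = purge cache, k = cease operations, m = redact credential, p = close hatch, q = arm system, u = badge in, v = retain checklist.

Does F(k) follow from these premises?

No

Premise 12 is O(~p → ~k), but O(~p) is not derivable from the premises (the permission P(~p) asserts only ~O(p), not O(~p)), so it does not yield O(~k).
No other premise forces O(~k). An ideal world satisfying every premise can still have k true, so F(k) is not derivable.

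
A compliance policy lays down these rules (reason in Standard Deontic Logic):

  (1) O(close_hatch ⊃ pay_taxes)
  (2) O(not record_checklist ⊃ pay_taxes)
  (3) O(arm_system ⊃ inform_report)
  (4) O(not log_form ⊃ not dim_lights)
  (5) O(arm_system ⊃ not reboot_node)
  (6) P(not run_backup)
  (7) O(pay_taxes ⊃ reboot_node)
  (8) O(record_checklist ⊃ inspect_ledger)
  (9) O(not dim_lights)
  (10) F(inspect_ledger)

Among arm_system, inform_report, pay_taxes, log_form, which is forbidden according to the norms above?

arm_system

Premise 10 is F(inspect_ledger), i.e. O(not inspect_ledger).
Premise 8 is O(record_checklist ⊃ inspect_ledger); contrapositively O(not inspect_ledger ⊃ not record_checklist). Since O(not inspect_ledger) holds, K gives O(not record_checklist).
Premise 2 is O(not record_checklist ⊃ pay_taxes); since O(not record_checklist), deontic closure gives O(pay_taxes).
Applying K to premise 7 (O(pay_taxes ⊃ reboot_node)) and O(pay_taxes) yields O(reboot_node).
Premise 5, O(arm_system ⊃ not reboot_node), contraposes to O(reboot_node ⊃ not arm_system); with O(reboot_node) we get O(not arm_system).
So O(not arm_system) holds, i.e. arm_system is forbidden. None of the other listed options is forbidden under the premises.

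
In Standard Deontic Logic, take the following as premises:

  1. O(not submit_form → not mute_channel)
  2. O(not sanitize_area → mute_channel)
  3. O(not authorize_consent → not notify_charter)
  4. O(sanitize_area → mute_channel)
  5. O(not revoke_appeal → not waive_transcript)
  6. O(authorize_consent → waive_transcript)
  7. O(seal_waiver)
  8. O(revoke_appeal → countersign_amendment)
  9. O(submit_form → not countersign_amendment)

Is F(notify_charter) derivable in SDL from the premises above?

Yes

Premises 4 and 2 cover both cases: O(sanitize_area → mute_channel) and O(not sanitize_area → mute_channel). Since sanitize_area ∨ not sanitize_area is a tautology, O(mute_channel) follows.
The contrapositive of premise 1 (O(not submit_form → not mute_channel)) is O(mute_channel → submit_form), and O(mute_channel) is already established, so O(submit_form).
From O(submit_form) and premise 9, O(submit_form → not countersign_amendment), we obtain O(not countersign_amendment).
Premise 8, O(revoke_appeal → countersign_amendment), contraposes to O(not countersign_amendment → not revoke_appeal); with O(not countersign_amendment) we get O(not revoke_appeal).
Premise 5 is O(not revoke_appeal → not waive_transcript); since O(not revoke_appeal), deontic closure gives O(not waive_transcript).
Premise 6 is O(authorize_consent → waive_transcript); contrapositively O(not waive_transcript → not authorize_consent). Since O(not waive_transcript) holds, K gives O(not authorize_consent).
From O(not authorize_consent) and premise 3, O(not authorize_consent → not notify_charter), we obtain O(not notify_charter).
Premise 7 does not contribute to this derivation.
So O(not notify_charter) holds, i.e. F(notify_charter). The claim follows.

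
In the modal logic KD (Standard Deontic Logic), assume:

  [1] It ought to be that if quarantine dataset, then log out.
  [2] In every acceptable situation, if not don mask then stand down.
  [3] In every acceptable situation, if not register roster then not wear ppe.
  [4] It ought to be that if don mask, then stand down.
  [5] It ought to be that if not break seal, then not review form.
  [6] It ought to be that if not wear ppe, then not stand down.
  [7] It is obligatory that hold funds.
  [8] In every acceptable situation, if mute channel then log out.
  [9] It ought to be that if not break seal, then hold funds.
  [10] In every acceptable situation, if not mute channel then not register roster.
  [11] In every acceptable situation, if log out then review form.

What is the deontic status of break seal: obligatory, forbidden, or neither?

Obligatory

Premises 4 and 2 are O(don_mask → stand_down) and O(¬don_mask → stand_down); every ideal world satisfies don_mask or ¬don_mask, so in either case stand_down holds — hence O(stand_down).
Premise 6 is O(¬wear_ppe → ¬stand_down); contrapositively O(stand_down → wear_ppe). Since O(stand_down) holds, K gives O(wear_ppe).
Premise 3, O(¬register_roster → ¬wear_ppe), contraposes to O(wear_ppe → register_roster); with O(wear_ppe) we get O(register_roster).
The contrapositive of premise 10 (O(¬mute_channel → ¬register_roster)) is O(register_roster → mute_channel), and O(register_roster) is already established, so O(mute_channel).
With premise 8, O(mute_channel → log_out), the K-axiom yields O(log_out).
With premise 11, O(log_out → review_form), the K-axiom yields O(review_form).
The contrapositive of premise 5 (O(¬break_seal → ¬review_form)) is O(review_form → break_seal), and O(review_form) is already established, so O(break_seal).
Premises 1, 7, 9 do not contribute to this derivation.
Hence break_seal is obligatory.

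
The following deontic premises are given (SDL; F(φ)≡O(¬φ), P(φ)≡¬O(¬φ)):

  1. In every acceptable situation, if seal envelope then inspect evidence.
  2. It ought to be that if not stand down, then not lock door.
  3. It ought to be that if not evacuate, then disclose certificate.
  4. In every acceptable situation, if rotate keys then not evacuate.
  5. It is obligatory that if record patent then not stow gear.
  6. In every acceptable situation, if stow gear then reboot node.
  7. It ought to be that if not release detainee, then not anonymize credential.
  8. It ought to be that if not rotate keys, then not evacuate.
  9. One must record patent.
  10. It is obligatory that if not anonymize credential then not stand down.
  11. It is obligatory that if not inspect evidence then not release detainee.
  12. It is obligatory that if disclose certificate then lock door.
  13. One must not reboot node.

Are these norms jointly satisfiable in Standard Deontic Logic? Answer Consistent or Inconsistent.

Premise 6 is O(stow_gear → reboot_node), but O(stow_gear) is not derivable from the premises, so it does not yield O(reboot_node).
So O(reboot_node) is not derivable, and the apparent clash with O(¬reboot_node) does not arise.
A world satisfying every obligation exists (e.g. anonymize_credential=true, disclose_certificate=true, evacuate=false, inspect_evidence=true, lock_door=true, reboot_node=false, record_patent=true, release_detainee=true, rotate_keys=false, seal_envelope=false, stand_down=true, stow_gear=false); no atom is both obligatory and forbidden, so the set is consistent.

Consistent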